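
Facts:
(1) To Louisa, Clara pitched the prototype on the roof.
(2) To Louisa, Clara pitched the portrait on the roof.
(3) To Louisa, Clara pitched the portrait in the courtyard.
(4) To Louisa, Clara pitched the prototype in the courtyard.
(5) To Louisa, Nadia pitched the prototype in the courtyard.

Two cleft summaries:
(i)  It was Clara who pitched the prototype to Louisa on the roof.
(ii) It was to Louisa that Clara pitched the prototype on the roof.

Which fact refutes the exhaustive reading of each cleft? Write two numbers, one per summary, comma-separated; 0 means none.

(i): focus "Clara". No fact shares the prototype as thing and Louisa as recipient and on the roof as setting with a different agent. 0.
(ii): focus "Louisa". No fact shares Clara as agent and the prototype as thing and on the roof as setting with a different recipient. 0.

0, 0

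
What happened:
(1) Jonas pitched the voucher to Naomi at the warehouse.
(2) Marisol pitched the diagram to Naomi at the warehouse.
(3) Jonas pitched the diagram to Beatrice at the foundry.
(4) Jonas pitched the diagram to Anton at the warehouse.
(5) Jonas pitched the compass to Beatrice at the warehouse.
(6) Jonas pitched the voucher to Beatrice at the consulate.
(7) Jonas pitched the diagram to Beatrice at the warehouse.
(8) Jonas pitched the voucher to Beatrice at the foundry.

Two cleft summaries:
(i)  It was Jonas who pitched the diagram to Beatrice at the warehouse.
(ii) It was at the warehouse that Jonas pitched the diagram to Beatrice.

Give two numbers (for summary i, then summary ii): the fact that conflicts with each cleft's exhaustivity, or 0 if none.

Summary (i) focuses "Jonas" (the agent); background the diagram as thing and Beatrice as recipient and at the warehouse as setting. No fact matches that background with a different agent, so 0.
Summary (ii) focuses "at the warehouse" (the setting); background Jonas as agent and the diagram as thing and Beatrice as recipient. Fact (3) matches that background with setting = at the foundry — refutes (ii).

0, 3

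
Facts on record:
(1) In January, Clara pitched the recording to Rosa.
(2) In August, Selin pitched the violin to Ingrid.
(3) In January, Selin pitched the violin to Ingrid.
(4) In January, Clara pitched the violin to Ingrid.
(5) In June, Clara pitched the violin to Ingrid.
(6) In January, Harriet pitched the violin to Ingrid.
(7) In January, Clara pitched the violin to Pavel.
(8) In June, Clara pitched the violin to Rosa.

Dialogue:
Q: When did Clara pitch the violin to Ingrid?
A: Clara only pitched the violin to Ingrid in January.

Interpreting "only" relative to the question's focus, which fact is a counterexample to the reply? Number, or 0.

The question "When did ...?" targets the setting, so in the reply the focus falls on "in January".
So "only" ranges over settings; the rest (Clara as agent and the violin as thing and Ingrid as recipient) is presupposed.
Fact (5) keeps Clara as agent and the violin as thing and Ingrid as recipient but has setting = in June; that refutes the reply.
(Fact (7) would refute a reading with focus on the recipient — but that is not what the question asks.)

5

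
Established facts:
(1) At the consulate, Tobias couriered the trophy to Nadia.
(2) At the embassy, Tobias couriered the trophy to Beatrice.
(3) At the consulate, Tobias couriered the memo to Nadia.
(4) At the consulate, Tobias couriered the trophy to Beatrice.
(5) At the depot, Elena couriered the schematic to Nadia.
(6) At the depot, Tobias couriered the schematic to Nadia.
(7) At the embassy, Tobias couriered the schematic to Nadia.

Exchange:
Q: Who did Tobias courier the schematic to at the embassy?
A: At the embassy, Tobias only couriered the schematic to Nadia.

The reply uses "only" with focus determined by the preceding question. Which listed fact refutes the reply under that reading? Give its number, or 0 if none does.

0

The question "Who did ... to ...?" targets the recipient, so in the reply the focus falls on "Nadia".
So "only" ranges over recipients; the rest (Tobias as agent and the schematic as thing and at the embassy as setting) is presupposed.
No listed fact shares that background with another recipient. Nothing contradicts the reply.
(Fact (6) would refute a reading with focus on the setting — but that is not what the question asks.)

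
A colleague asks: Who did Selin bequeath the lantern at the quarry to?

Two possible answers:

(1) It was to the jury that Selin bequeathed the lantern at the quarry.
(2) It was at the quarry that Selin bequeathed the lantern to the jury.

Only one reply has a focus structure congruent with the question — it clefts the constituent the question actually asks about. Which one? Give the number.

1

The question word "who" targets the recipient.
Option (1) clefts "to the jury" — that matches what the question asks about.
Option (2) clefts "at the quarry" — the location, not what was asked.
So the congruent reply is (1).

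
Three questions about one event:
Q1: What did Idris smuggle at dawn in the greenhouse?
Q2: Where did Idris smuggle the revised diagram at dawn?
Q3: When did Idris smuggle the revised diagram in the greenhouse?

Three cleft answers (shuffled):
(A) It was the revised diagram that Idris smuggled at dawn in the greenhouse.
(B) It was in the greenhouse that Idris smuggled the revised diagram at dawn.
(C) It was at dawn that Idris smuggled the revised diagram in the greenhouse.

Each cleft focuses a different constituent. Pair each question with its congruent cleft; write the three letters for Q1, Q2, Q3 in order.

Q1 asks about the direct object; cleft (A) focuses "the revised diagram", which is the direct object — so Q1 → A.
Q2 asks about the location; cleft (B) focuses "in the greenhouse", which is the location — so Q2 → B.
Q3 asks about the time; cleft (C) focuses "at dawn", which is the time — so Q3 → C.
Mapping: Q1→A, Q2→B, Q3→C.

ABC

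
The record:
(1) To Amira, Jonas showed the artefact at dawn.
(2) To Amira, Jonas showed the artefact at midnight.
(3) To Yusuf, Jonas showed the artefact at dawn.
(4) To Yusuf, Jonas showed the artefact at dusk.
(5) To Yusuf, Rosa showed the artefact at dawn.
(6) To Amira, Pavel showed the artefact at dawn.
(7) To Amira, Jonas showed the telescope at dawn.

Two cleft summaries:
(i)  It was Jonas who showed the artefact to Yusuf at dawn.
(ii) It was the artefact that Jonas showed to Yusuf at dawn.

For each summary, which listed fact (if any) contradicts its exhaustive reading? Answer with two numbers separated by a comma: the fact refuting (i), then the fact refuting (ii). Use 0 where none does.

5, 0

(i): focus "Jonas". Looking for the artefact as thing and Yusuf as recipient and at dawn as setting with some other agent — fact (5) has Rosa there. Refuted.
(ii): focus "the artefact". No fact shares Jonas as agent and Yusuf as recipient and at dawn as setting with a different thing. 0.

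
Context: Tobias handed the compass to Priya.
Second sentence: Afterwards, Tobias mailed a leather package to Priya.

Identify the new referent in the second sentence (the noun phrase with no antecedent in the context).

"Tobias" and "Priya" in the second sentence are given — already mentioned in the context.
"a leather package" has no antecedent in the context; it is discourse-new (the indefinite article also signals a new referent).

a leather package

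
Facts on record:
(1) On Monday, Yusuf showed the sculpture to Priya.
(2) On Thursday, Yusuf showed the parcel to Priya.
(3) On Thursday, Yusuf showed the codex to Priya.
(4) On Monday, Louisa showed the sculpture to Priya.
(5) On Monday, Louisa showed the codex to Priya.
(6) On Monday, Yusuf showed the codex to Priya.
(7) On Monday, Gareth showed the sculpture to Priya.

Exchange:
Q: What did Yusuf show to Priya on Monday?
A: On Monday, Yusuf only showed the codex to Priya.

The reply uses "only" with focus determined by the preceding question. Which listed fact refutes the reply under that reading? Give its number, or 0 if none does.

Answering "What did ...?" puts focus on the thing — here, "the codex".
So "only" ranges over things; the rest (same agent, recipient, setting (Yusuf / Priya / on Monday)) is presupposed.
Fact (1) shares the background with a different thing (the sculpture) — counterexample.
(Fact (3) would refute a reading with focus on the setting — but that is not what the question asks.)

1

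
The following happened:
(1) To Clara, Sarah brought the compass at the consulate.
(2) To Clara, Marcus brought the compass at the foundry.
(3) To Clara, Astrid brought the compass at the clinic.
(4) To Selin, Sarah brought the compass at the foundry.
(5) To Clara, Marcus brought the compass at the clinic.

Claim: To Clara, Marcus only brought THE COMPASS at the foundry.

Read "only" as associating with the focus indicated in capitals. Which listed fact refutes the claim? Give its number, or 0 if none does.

Focus (in capitals) is "the compass" — the thing. "Only" excludes alternative things while holding fixed agent = Marcus, recipient = Clara, setting = at the foundry.
No fact matches agent = Marcus, recipient = Clara, setting = at the foundry with a different thing — every other fact differs on at least one backgrounded slot. So no fact refutes it.

0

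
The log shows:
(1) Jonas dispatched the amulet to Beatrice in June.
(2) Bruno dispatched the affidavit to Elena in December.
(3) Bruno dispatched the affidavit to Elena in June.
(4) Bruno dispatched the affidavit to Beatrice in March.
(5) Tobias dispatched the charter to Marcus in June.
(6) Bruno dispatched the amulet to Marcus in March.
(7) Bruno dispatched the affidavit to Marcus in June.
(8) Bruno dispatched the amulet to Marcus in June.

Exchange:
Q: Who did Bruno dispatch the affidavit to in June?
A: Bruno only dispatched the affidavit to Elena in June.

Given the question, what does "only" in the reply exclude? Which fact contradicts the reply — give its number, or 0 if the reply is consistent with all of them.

7

The question "Who did ... to ...?" targets the recipient, so in the reply the focus falls on "Elena".
So "only" ranges over recipients; the rest (agent = Bruno, thing = the affidavit, setting = in June) is presupposed.
Fact (7) shares the background with a different recipient (Marcus) — counterexample.
(Fact (2) would refute a reading with focus on the setting — but that is not what the question asks.)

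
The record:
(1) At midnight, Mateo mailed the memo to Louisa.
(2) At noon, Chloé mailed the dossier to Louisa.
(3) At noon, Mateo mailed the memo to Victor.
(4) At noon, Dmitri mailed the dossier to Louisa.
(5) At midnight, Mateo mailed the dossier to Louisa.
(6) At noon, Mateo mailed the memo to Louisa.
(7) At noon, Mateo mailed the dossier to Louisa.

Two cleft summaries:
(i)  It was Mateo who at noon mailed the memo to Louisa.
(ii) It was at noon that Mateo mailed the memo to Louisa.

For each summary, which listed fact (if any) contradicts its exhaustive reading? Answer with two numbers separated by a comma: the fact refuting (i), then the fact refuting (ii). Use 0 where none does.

Summary (i) focuses "Mateo" (the agent); background the memo as thing and Louisa as recipient and at noon as setting. No fact matches that background with a different agent, so 0.
Summary (ii) focuses "at noon" (the setting); background Mateo as agent and the memo as thing and Louisa as recipient. Fact (1) matches that background with setting = at midnight — refutes (ii).

0, 1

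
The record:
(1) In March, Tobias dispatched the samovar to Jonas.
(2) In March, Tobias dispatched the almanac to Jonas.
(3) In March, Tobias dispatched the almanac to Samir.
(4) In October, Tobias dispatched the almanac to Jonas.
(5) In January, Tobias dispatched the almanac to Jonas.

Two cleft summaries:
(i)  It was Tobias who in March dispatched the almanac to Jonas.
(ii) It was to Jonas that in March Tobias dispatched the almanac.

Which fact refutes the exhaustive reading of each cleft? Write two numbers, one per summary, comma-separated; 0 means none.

0, 3

Summary (i) focuses "Tobias" (the agent); background thing = the almanac, recipient = Jonas, setting = in March. No fact matches that background with a different agent, so 0.
Summary (ii) focuses "Jonas" (the recipient); background agent = Tobias, thing = the almanac, setting = in March. Fact (3) matches that background with recipient = Samir — refutes (ii).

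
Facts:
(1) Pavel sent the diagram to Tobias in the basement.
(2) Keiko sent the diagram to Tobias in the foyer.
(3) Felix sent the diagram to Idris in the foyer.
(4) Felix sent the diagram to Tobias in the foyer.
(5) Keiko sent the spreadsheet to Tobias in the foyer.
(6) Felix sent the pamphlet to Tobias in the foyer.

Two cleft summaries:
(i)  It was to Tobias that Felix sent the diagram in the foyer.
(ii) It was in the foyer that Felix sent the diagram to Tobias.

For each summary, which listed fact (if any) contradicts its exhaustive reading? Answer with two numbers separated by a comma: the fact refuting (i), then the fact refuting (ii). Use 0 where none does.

3, 0

Summary (i) focuses "Tobias" (the recipient); background same agent, thing, setting (Felix / the diagram / in the foyer). Fact (3) matches that background with recipient = Idris — refutes (i).
Summary (ii) focuses "in the foyer" (the setting); background same agent, thing, recipient (Felix / the diagram / Tobias). No fact matches that background with a different setting, so 0.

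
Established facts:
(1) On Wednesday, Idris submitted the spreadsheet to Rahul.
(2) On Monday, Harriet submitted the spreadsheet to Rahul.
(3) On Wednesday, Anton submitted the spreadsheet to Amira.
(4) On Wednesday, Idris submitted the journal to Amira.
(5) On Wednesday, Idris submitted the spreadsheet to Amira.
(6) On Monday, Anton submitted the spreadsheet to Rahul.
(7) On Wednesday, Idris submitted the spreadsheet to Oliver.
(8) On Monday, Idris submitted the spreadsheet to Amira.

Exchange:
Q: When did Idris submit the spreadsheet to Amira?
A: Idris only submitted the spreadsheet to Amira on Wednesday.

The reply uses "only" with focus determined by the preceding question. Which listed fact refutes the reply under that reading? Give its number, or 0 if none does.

8

The question "When did ...?" targets the setting, so in the reply the focus falls on "on Wednesday".
So "only" ranges over settings; the rest (agent = Idris, thing = the spreadsheet, recipient = Amira) is presupposed.
Fact (8) keeps agent = Idris, thing = the spreadsheet, recipient = Amira but has setting = on Monday; that refutes the reply.
(Fact (1) would refute a reading with focus on the recipient — but that is not what the question asks.)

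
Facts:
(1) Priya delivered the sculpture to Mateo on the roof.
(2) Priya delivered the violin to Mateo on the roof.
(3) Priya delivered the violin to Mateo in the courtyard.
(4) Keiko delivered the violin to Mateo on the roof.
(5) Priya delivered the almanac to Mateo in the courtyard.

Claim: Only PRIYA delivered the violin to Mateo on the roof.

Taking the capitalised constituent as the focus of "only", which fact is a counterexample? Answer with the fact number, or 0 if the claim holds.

The capitals mark "Priya" as focus. So "only" rules out other agents, with the rest (same thing, recipient, setting (the violin / Mateo / on the roof)) as background.
Fact (4) matches on same thing, recipient, setting (the violin / Mateo / on the roof), but has agent = Keiko instead. That refutes the claim.

4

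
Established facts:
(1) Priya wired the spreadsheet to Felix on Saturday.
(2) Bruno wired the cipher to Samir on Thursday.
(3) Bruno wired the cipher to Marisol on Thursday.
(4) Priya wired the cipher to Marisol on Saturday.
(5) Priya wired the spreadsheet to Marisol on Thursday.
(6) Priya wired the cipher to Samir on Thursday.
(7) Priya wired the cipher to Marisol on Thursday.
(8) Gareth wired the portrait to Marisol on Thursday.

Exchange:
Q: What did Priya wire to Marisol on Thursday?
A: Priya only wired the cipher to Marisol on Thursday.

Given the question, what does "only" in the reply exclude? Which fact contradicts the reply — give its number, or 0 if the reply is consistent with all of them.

5

The question "What did ...?" targets the thing, so in the reply the focus falls on "the cipher".
So "only" ranges over things; the rest (agent = Priya, recipient = Marisol, setting = on Thursday) is presupposed.
Fact (5) keeps agent = Priya, recipient = Marisol, setting = on Thursday but has thing = the spreadsheet; that refutes the reply.
(Fact (4) would refute a reading with focus on the setting — but that is not what the question asks.)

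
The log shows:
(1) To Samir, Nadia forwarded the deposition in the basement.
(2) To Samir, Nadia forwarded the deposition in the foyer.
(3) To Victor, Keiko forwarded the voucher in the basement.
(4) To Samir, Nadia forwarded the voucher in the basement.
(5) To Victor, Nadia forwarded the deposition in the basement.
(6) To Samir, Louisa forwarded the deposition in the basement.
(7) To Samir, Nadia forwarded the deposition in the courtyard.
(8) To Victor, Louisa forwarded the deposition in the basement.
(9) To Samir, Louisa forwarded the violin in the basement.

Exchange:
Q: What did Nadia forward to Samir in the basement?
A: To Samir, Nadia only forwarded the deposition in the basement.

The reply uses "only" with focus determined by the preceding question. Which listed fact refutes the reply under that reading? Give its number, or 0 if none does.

Answering "What did ...?" puts focus on the thing — here, "the deposition".
"Only" then excludes alternative things while the background — Nadia as agent and Samir as recipient and in the basement as setting — is held fixed.
Fact (4) shares the background with a different thing (the voucher) — counterexample.
(Fact (2) would refute a reading with focus on the setting — but that is not what the question asks.)

4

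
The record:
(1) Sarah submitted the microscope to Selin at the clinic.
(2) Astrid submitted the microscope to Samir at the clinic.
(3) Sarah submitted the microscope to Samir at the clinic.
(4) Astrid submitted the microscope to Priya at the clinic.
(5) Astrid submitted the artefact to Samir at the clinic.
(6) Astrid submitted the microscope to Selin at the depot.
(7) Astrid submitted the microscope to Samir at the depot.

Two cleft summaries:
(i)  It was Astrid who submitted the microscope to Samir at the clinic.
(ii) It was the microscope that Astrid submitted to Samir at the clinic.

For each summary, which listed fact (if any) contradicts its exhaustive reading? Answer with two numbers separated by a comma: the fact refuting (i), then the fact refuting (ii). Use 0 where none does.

3, 5

Summary (i) focuses "Astrid" (the agent); background same thing, recipient, setting (the microscope / Samir / at the clinic). Fact (3) matches that background with agent = Sarah — refutes (i).
Summary (ii) focuses "the microscope" (the thing); background same agent, recipient, setting (Astrid / Samir / at the clinic). Fact (5) matches that background with thing = the artefact — refutes (ii).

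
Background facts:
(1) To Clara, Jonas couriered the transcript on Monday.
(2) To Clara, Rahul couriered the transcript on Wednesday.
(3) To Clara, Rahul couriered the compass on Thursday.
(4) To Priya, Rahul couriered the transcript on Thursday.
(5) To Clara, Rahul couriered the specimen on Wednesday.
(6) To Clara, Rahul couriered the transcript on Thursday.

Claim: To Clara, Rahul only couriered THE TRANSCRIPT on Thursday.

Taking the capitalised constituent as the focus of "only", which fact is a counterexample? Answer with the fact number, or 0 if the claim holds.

The capitals mark "the transcript" as focus. So "only" rules out other things, with the rest (agent = Rahul, recipient = Clara, setting = on Thursday) as background.
Fact (3) matches on agent = Rahul, recipient = Clara, setting = on Thursday, but has thing = the compass instead. That refutes the claim.

3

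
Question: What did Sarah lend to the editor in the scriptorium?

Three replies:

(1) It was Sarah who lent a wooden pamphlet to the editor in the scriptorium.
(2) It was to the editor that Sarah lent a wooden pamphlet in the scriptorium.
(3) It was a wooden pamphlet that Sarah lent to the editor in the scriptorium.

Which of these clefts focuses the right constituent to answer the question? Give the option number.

The question word "what" targets the direct object.
Option (1) clefts "Sarah" — the subject (agent), not what was asked.
Option (2) clefts "to the editor" — the recipient, not what was asked.
Option (3) clefts "a wooden pamphlet" — that matches what the question asks about.
So the congruent reply is (3).

3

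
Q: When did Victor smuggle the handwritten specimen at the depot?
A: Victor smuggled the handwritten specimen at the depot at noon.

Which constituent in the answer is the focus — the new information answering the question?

at noon

The wh-word "when" asks about the time.
In the answer, "Victor", "the handwritten specimen" and "at the depot" are given — repeated from the question.
The constituent filling the time gap is "at noon"; that is the focus and would carry nuclear stress.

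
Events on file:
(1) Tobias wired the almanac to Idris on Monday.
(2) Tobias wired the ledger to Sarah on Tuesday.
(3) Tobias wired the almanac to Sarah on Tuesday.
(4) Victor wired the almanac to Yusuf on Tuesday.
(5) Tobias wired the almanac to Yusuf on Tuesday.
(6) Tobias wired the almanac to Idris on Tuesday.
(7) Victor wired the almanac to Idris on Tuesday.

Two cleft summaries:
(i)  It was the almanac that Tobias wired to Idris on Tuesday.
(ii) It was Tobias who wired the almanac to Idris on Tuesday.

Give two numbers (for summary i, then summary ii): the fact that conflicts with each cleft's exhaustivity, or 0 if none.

0, 7

(i): focus "the almanac". No fact shares Tobias as agent and Idris as recipient and on Tuesday as setting with a different thing. 0.
(ii): focus "Tobias". Looking for the almanac as thing and Idris as recipient and on Tuesday as setting with some other agent — fact (7) has Victor there. Refuted.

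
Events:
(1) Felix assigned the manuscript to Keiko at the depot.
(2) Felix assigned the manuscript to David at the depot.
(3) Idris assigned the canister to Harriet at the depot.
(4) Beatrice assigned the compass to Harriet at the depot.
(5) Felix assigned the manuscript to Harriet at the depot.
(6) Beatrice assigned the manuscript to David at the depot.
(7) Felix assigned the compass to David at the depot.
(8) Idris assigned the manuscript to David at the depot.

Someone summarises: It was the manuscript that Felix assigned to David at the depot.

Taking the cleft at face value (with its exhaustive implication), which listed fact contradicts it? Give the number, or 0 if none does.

The cleft puts "the manuscript" in focus and presupposes the open proposition with agent = Felix, recipient = David, setting = at the depot.
The exhaustive reading says no other thing fits that background.
Fact (7) shares the background but with thing = the compass; exhaustivity is violated.

7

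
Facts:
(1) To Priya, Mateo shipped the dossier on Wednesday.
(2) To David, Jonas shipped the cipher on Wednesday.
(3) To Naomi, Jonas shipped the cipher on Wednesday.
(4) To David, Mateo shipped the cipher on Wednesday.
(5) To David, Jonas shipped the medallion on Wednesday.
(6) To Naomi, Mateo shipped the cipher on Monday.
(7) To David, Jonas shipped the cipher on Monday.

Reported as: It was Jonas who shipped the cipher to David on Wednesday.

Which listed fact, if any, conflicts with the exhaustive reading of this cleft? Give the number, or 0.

4

The cleft puts "Jonas" in focus and presupposes the open proposition with same thing, recipient, setting (the cipher / David / on Wednesday).
Exhaustivity: Jonas is the only agent satisfying that background.
Fact (4) shares the background but with agent = Mateo; exhaustivity is violated.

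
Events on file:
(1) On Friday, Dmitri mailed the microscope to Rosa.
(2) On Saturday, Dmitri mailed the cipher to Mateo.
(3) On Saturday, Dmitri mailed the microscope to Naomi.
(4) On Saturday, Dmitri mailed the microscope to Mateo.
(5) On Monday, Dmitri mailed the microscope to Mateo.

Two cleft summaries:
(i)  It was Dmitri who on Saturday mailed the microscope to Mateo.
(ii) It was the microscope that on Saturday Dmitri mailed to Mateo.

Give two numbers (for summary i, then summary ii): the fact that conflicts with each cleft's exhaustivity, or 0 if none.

0, 2

(i): focus "Dmitri". No fact shares thing = the microscope, recipient = Mateo, setting = on Saturday with a different agent. 0.
(ii): focus "the microscope". Looking for agent = Dmitri, recipient = Mateo, setting = on Saturday with some other thing — fact (2) has the cipher there. Refuted.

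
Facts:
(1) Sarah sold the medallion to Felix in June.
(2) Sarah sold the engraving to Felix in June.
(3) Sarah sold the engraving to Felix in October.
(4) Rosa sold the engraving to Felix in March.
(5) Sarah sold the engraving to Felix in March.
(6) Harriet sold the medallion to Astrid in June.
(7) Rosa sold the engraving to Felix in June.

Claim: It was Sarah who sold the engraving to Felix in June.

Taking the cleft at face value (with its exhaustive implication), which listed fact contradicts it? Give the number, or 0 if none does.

7

The cleft puts "Sarah" in focus and presupposes the open proposition with same thing, recipient, setting (the engraving / Felix / in June).
Exhaustivity: Sarah is the only agent satisfying that background.
But fact (7) also has same thing, recipient, setting (the engraving / Felix / in June), with agent = Rosa — so the exhaustive reading fails.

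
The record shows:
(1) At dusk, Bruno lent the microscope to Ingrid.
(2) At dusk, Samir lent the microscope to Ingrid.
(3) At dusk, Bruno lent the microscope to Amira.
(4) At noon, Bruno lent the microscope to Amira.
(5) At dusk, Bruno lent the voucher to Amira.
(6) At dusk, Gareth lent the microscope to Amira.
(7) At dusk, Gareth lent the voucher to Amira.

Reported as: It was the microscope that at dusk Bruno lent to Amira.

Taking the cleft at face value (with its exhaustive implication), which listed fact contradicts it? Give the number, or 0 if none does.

5

Focus of the cleft: "the microscope" (the thing). Presupposed background: Bruno as agent and Amira as recipient and at dusk as setting.
Exhaustivity: the microscope is the only thing satisfying that background.
But fact (5) also has Bruno as agent and Amira as recipient and at dusk as setting, with thing = the voucher — so the exhaustive reading fails.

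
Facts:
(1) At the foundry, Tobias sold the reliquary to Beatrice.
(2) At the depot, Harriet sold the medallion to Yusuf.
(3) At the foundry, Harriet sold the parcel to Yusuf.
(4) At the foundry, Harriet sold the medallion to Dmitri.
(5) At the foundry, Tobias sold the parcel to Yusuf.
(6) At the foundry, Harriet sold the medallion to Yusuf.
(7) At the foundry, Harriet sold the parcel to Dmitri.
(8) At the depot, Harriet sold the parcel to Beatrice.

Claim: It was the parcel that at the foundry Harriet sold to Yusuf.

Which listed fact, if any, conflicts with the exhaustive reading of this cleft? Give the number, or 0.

6

Focus of the cleft: "the parcel" (the thing). Presupposed background: Harriet as agent and Yusuf as recipient and at the foundry as setting.
The exhaustive reading says no other thing fits that background.
But fact (6) also has Harriet as agent and Yusuf as recipient and at the foundry as setting, with thing = the medallion — so the exhaustive reading fails.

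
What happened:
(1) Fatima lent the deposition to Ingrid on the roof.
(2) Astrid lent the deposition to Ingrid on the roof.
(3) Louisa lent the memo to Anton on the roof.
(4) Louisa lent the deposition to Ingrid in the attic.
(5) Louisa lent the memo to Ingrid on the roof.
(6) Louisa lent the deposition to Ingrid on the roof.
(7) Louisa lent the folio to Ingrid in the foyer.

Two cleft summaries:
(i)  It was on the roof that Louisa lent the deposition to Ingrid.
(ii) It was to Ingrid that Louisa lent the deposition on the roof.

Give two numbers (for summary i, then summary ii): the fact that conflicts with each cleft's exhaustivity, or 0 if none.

(i): focus "on the roof". Looking for agent = Louisa, thing = the deposition, recipient = Ingrid with some other setting — fact (4) has in the attic there. Refuted.
(ii): focus "Ingrid". No fact shares agent = Louisa, thing = the deposition, setting = on the roof with a different recipient. 0.

4, 0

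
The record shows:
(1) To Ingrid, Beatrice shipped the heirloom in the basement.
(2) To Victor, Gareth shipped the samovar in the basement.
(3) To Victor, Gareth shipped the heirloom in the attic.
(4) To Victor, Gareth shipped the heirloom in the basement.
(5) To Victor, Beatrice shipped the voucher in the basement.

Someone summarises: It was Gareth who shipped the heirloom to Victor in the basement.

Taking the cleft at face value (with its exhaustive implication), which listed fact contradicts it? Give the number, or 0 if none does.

0

Focus of the cleft: "Gareth" (the agent). Presupposed background: the heirloom as thing and Victor as recipient and in the basement as setting.
The exhaustive reading says no other agent fits that background.
No listed fact matches the background with a different agent. Exhaustivity holds.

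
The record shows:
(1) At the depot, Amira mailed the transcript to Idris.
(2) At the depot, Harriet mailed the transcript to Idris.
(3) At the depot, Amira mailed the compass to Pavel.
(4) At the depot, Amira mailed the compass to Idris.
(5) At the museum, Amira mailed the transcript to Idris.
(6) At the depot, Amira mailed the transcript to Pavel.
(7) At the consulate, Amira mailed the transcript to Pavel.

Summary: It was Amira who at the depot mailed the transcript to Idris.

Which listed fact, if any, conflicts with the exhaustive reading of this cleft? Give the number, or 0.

2

Focus of the cleft: "Amira" (the agent). Presupposed background: thing = the transcript, recipient = Idris, setting = at the depot.
Exhaustivity: Amira is the only agent satisfying that background.
Fact (2) shares the background but with agent = Harriet; exhaustivity is violated.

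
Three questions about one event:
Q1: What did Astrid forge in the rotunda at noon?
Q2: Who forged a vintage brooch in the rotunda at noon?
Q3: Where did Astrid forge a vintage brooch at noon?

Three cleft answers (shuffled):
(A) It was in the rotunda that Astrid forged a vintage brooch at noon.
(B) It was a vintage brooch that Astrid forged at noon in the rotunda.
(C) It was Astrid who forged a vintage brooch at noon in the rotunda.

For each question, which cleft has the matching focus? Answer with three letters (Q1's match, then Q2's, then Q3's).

Q1 asks about the direct object; cleft (B) focuses "a vintage brooch", which is the direct object — so Q1 → B.
Q2 asks about the subject (agent); cleft (C) focuses "Astrid", which is the subject (agent) — so Q2 → C.
Q3 asks about the location; cleft (A) focuses "in the rotunda", which is the location — so Q3 → A.
Mapping: Q1→B, Q2→C, Q3→A.

BCA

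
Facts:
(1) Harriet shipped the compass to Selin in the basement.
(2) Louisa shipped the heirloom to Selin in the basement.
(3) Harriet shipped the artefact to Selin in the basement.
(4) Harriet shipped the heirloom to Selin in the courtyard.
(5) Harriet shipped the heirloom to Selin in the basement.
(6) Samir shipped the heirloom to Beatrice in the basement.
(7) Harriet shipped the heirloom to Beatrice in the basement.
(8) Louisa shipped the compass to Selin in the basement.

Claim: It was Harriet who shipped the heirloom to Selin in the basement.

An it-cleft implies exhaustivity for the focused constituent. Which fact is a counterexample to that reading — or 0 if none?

2

The cleft puts "Harriet" in focus and presupposes the open proposition with same thing, recipient, setting (the heirloom / Selin / in the basement).
Exhaustivity: Harriet is the only agent satisfying that background.
But fact (2) also has same thing, recipient, setting (the heirloom / Selin / in the basement), with agent = Louisa — so the exhaustive reading fails.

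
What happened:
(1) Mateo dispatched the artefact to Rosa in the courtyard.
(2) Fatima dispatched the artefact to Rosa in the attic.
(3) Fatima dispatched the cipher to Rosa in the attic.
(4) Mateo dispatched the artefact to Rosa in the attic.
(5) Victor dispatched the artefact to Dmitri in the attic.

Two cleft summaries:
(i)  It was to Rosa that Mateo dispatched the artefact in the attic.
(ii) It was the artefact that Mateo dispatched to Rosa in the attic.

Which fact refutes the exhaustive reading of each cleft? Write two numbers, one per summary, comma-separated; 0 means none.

0, 0

Summary (i) focuses "Rosa" (the recipient); background agent = Mateo, thing = the artefact, setting = in the attic. No fact matches that background with a different recipient, so 0.
Summary (ii) focuses "the artefact" (the thing); background agent = Mateo, recipient = Rosa, setting = in the attic. No fact matches that background with a different thing, so 0.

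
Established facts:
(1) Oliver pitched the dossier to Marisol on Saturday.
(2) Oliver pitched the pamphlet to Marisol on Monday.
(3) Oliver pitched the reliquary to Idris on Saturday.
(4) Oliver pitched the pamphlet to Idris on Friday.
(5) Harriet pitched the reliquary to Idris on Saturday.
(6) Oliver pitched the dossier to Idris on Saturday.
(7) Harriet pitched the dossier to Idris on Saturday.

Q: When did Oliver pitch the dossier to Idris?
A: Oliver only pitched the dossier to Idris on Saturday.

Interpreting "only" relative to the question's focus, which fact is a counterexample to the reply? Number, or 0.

The question "When did ...?" targets the setting, so in the reply the focus falls on "on Saturday".
So "only" ranges over settings; the rest (same agent, thing, recipient (Oliver / the dossier / Idris)) is presupposed.
No fact keeps same agent, thing, recipient (Oliver / the dossier / Idris) while changing the setting; every other fact differs on something backgrounded. The reply stands.
(Fact (3) would refute a reading with focus on the thing — but that is not what the question asks.)

0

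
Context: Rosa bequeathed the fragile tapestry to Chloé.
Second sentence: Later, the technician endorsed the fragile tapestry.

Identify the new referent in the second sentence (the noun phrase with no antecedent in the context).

the technician

"the fragile tapestry" in the second sentence is given — already mentioned in the context.
"the technician" has no antecedent in the context; it is discourse-new.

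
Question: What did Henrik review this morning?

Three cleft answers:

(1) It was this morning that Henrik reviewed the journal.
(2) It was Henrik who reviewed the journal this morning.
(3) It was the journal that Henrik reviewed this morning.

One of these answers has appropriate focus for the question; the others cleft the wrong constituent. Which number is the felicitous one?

The question word "what" targets the direct object.
Option (1) clefts "this morning" — the time, not what was asked.
Option (2) clefts "Henrik" — the subject (agent), not what was asked.
Option (3) clefts "the journal" — that matches what the question asks about.
So the congruent reply is (3).

3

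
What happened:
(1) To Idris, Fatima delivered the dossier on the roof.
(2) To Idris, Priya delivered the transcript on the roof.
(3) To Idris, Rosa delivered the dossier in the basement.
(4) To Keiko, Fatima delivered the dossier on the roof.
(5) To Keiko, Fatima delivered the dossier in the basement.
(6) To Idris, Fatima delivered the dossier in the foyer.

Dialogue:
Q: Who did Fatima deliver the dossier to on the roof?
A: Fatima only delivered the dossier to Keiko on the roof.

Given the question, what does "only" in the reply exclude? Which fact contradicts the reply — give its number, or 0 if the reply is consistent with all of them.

Answering "Who did ... to ...?" puts focus on the recipient — here, "Keiko".
"Only" then excludes alternative recipients while the background — agent = Fatima, thing = the dossier, setting = on the roof — is held fixed.
Fact (1) keeps agent = Fatima, thing = the dossier, setting = on the roof but has recipient = Idris; that refutes the reply.
(Fact (5) would refute a reading with focus on the setting — but that is not what the question asks.)

1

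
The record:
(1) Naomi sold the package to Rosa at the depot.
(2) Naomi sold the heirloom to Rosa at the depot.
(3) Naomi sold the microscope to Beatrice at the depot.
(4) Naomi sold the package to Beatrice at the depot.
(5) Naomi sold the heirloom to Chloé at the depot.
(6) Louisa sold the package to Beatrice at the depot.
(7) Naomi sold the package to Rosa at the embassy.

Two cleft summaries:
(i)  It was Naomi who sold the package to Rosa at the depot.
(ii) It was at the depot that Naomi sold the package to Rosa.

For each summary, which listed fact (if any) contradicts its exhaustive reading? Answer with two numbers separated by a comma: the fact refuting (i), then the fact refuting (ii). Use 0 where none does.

(i): focus "Naomi". No fact shares same thing, recipient, setting (the package / Rosa / at the depot) with a different agent. 0.
(ii): focus "at the depot". Looking for same agent, thing, recipient (Naomi / the package / Rosa) with some other setting — fact (7) has at the embassy there. Refuted.

0, 7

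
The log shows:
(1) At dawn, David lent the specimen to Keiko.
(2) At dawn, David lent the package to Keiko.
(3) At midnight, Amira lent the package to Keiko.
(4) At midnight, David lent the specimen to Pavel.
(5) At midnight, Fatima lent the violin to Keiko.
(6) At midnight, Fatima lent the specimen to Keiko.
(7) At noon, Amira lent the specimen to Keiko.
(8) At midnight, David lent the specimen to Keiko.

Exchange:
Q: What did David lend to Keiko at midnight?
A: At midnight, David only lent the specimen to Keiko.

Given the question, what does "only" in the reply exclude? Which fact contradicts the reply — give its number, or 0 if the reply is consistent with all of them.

The question "What did ...?" targets the thing, so in the reply the focus falls on "the specimen".
So "only" ranges over things; the rest (same agent, recipient, setting (David / Keiko / at midnight)) is presupposed.
No fact keeps same agent, recipient, setting (David / Keiko / at midnight) while changing the thing; every other fact differs on something backgrounded. The reply stands.
(Fact (1) would refute a reading with focus on the setting — but that is not what the question asks.)

0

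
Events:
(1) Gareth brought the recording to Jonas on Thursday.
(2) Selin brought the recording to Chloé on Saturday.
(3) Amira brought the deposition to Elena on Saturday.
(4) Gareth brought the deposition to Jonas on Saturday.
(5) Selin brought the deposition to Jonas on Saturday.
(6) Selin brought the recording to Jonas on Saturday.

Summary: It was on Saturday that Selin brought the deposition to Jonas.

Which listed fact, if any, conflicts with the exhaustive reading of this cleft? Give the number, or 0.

0

The cleft puts "on Saturday" in focus and presupposes the open proposition with Selin as agent and the deposition as thing and Jonas as recipient.
The exhaustive reading says no other setting fits that background.
Every other fact differs from the presupposition on some backgrounded slot, so none challenges the exhaustivity.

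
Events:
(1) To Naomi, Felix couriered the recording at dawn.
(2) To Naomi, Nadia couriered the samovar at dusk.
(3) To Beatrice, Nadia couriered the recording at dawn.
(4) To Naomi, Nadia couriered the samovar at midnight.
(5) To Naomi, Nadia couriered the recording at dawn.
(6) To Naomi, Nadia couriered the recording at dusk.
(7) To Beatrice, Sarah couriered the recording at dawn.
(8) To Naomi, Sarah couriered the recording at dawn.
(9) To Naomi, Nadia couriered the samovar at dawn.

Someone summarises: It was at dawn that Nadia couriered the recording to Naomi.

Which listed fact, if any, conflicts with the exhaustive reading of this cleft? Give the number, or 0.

Focus of the cleft: "at dawn" (the setting). Presupposed background: Nadia as agent and the recording as thing and Naomi as recipient.
The exhaustive reading says no other setting fits that background.
Fact (6) shares the background but with setting = at dusk; exhaustivity is violated.

6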